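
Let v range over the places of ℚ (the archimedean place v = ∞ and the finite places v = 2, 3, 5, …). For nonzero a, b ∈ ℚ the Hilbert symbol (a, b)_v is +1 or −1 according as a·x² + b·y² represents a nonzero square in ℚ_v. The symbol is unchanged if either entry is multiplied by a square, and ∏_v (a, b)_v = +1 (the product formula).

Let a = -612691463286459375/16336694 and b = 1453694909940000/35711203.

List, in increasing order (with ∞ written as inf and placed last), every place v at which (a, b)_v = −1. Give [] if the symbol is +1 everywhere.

[2, 3, 5, 13]

(a, b) ≡ (-5610, 102102) mod (ℚ^×)²; places V = {2, 3, 5, 7, 11, 13, 17, 19, 23, 37, ∞}.
(a,b)_3: α=1, u≡2; β=5, v≡2 (mod 3); (2|3)=-1, (2|3)=-1; sign (−1)^1·-1^5·-1^1 = -1.
(a,b)_19: α=-2, u≡10; β=-2, v≡10 (mod 19); (10|19)=-1, (10|19)=-1; sign (−1)^0·-1^-2·-1^-2 = +1.
(a,b)_13: α=2, u≡2; β=1, v≡11 (mod 13); (2|13)=-1, (11|13)=-1; sign (−1)^0·-1^1·-1^2 = -1.
(a,b)_7: α=10, u≡2; β=5, v≡5 (mod 7); (2|7)=+1, (5|7)=-1; sign (−1)^0·+1^5·-1^10 = +1.
(a,b)_∞: sgn(-5610)=−, sgn(102102)=+, so +1.
(a,b)_37: α=2, u≡31; β=2, v≡31 (mod 37); (31|37)=-1, (31|37)=-1; sign (−1)^0·-1^2·-1^2 = +1.
(a,b)_2: α=-1, β=5; u≡3, v≡3 (mod 8); ε(u)ε(v)=1·1, αω(v)=-1·1, βω(u)=5·1; sum ≡ 1  ⇒  -1.
(a,b)_17: α=-1, u≡7; β=-1, v≡7 (mod 17); (7|17)=-1, (7|17)=-1; sign (−1)^0·-1^-1·-1^-1 = +1.
(a,b)_23: α=0, u≡8; β=-2, v≡5 (mod 23); (8|23)=+1, (5|23)=-1; sign (−1)^0·+1^-2·-1^0 = +1.
(a,b)_11: α=-3, u≡8; β=-1, v≡9 (mod 11); (8|11)=-1, (9|11)=+1; sign (−1)^1·-1^-1·+1^-3 = +1.
(a,b)_5: α=5, u≡2; β=4, v≡3 (mod 5); (2|5)=-1, (3|5)=-1; sign (−1)^0·-1^4·-1^5 = -1.
Ram(-5610, 102102) = {2, 3, 5, 13}; no ℚ_2-point on the conic.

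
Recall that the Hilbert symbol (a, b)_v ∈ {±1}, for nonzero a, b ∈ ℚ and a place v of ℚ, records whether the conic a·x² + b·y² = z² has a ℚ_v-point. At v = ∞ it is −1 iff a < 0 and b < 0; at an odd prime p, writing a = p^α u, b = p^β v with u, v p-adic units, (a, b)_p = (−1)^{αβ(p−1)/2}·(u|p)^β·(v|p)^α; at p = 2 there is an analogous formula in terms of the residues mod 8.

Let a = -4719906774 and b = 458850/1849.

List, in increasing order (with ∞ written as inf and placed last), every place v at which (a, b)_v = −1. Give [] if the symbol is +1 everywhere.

Mod squares: a ≡ -1334, b ≡ 18354. Check v ∈ {∞, 2, 3, 5, 7, 11, 19, 23, 29, 43}.
v=2: v_2(a)=1, v_2(b)=1; units ≡ 5, 1 (mod 8); ε·ε+αω+βω = 0·0+1·0+1·1 ≡ 1  ⇒  (a,b)_2 = -1.
v=7: a=7^0·(≡5), b=7^1·(≡2) mod 7; (5|7)=-1, (2|7)=+1; (−1)^{0·1·3}·(-1)^1·(+1)^0 = -1.
v=∞: -1334 < 0 and 18354 > 0  ⇒  (a,b)_∞ = +1.
v=5: a=5^0·(≡1), b=5^2·(≡1) mod 5; (1|5)=+1, (1|5)=+1; (−1)^{0·2·2}·(+1)^2·(+1)^0 = +1.
v=19: a=19^2·(≡12), b=19^1·(≡16) mod 19; (12|19)=-1, (16|19)=+1; (−1)^{2·1·9}·(-1)^1·(+1)^2 = -1.
v=3: a=3^4·(≡1), b=3^1·(≡1) mod 3; (1|3)=+1, (1|3)=+1; (−1)^{4·1·1}·(+1)^1·(+1)^4 = +1.
v=23: a=23^1·(≡22), b=23^1·(≡1) mod 23; (22|23)=-1, (1|23)=+1; (−1)^{1·1·11}·(-1)^1·(+1)^1 = +1.
v=43: a=43^0·(≡8), b=43^-2·(≡40) mod 43; (8|43)=-1, (40|43)=+1; (−1)^{0·-2·21}·(-1)^-2·(+1)^0 = +1.
v=11: a=11^2·(≡2), b=11^0·(≡7) mod 11; (2|11)=-1, (7|11)=-1; (−1)^{2·0·5}·(-1)^0·(-1)^2 = +1.
v=29: a=29^1·(≡18), b=29^0·(≡19) mod 29; (18|29)=-1, (19|29)=-1; (−1)^{1·0·14}·(-1)^0·(-1)^1 = -1.
(-1334, 18354 / ℚ) ramifies at {2, 7, 19, 29}: a division algebra.

[2, 7, 19, 29]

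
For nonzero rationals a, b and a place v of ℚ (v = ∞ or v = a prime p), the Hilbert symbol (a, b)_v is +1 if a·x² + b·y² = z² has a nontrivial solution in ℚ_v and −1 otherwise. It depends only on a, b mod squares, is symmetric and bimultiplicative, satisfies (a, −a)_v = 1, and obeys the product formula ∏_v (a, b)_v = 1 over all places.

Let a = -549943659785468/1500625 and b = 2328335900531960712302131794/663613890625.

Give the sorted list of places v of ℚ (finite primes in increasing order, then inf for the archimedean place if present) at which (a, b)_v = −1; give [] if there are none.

[11, 17, 23, 37]

Mod squares: a ≡ -23, b ≡ 318274. Check v ∈ {∞, 2, 3, 5, 7, 11, 13, 17, 19, 23, 37}.
v=11: a=11^0·(≡6), b=11^1·(≡4) mod 11; (6|11)=-1, (4|11)=+1; (−1)^{0·1·5}·(-1)^1·(+1)^0 = -1.
v=37: a=37^2·(≡13), b=37^3·(≡6) mod 37; (13|37)=-1, (6|37)=-1; (−1)^{2·3·18}·(-1)^3·(-1)^2 = -1.
v=7: a=7^-4·(≡5), b=7^-6·(≡3) mod 7; (5|7)=-1, (3|7)=-1; (−1)^{-4·-6·3}·(-1)^-6·(-1)^-4 = +1.
v=23: a=23^3·(≡10), b=23^5·(≡22) mod 23; (10|23)=-1, (22|23)=-1; (−1)^{3·5·11}·(-1)^5·(-1)^3 = -1.
v=3: a=3^0·(≡1), b=3^4·(≡1) mod 3; (1|3)=+1, (1|3)=+1; (−1)^{0·4·1}·(+1)^4·(+1)^0 = +1.
v=5: a=5^-4·(≡2), b=5^-6·(≡1) mod 5; (2|5)=-1, (1|5)=+1; (−1)^{-4·-6·2}·(-1)^-6·(+1)^-4 = +1.
v=17: a=17^2·(≡10), b=17^3·(≡7) mod 17; (10|17)=-1, (7|17)=-1; (−1)^{2·3·8}·(-1)^3·(-1)^2 = -1.
v=∞: -23 < 0 and 318274 > 0  ⇒  (a,b)_∞ = +1.
v=19: a=19^0·(≡13), b=19^-2·(≡16) mod 19; (13|19)=-1, (16|19)=+1; (−1)^{0·-2·9}·(-1)^-2·(+1)^0 = +1.
v=2: v_2(a)=2, v_2(b)=1; units ≡ 1, 1 (mod 8); ε·ε+αω+βω = 0·0+2·0+1·0 ≡ 0  ⇒  (a,b)_2 = +1.
v=13: a=13^4·(≡1), b=13^8·(≡11) mod 13; (1|13)=+1, (11|13)=-1; (−1)^{4·8·6}·(+1)^8·(-1)^4 = +1.
|Ram(-23, 318274)| = 4, even; anisotropic at {11, 17, 23, 37}.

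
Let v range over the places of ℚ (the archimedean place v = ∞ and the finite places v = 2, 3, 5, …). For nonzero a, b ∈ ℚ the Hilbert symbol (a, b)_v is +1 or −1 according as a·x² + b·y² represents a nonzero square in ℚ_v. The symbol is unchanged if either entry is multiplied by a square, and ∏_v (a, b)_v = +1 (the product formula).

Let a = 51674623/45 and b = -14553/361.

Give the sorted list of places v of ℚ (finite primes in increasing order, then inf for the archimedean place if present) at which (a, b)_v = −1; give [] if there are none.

[2, 3, 5, 11]

Mod squares: a ≡ 35, b ≡ -33. Check v ∈ {∞, 2, 3, 5, 7, 11, 13, 19}.
v=11: a=11^2·(≡10), b=11^1·(≡7) mod 11; (10|11)=-1, (7|11)=-1; (−1)^{2·1·5}·(-1)^1·(-1)^2 = -1.
v=13: a=13^2·(≡12), b=13^0·(≡2) mod 13; (12|13)=+1, (2|13)=-1; (−1)^{2·0·6}·(+1)^0·(-1)^2 = +1.
v=2: v_2(a)=0, v_2(b)=0; units ≡ 3, 7 (mod 8); ε·ε+αω+βω = 1·1+0·0+0·1 ≡ 1  ⇒  (a,b)_2 = -1.
v=19: a=19^2·(≡5), b=19^-2·(≡1) mod 19; (5|19)=+1, (1|19)=+1; (−1)^{2·-2·9}·(+1)^-2·(+1)^2 = +1.
v=5: a=5^-1·(≡2), b=5^0·(≡2) mod 5; (2|5)=-1, (2|5)=-1; (−1)^{-1·0·2}·(-1)^0·(-1)^-1 = -1.
v=∞: 35 > 0 and -33 < 0  ⇒  (a,b)_∞ = +1.
v=3: a=3^-2·(≡2), b=3^3·(≡1) mod 3; (2|3)=-1, (1|3)=+1; (−1)^{-2·3·1}·(-1)^3·(+1)^-2 = -1.
v=7: a=7^1·(≡5), b=7^2·(≡1) mod 7; (5|7)=-1, (1|7)=+1; (−1)^{1·2·3}·(-1)^2·(+1)^1 = +1.
|Ram(35, -33)| = 4, even; anisotropic at {2, 3, 5, 11}.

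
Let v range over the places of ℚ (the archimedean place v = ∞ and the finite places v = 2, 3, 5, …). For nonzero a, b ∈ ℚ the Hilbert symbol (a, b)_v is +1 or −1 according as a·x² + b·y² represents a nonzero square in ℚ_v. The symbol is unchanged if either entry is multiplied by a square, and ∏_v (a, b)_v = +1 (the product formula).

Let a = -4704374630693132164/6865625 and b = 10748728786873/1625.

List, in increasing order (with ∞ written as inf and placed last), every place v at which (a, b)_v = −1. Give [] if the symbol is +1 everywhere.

(a, b) ≡ (-7592585, 2859545) mod (ℚ^×)²; places V = {2, 5, 7, 11, 13, 29, 37, 41, ∞}.
(a,b)_41: α=1, u≡28; β=1, v≡8 (mod 41); (28|41)=-1, (8|41)=+1; sign (−1)^0·-1^1·+1^1 = -1.
(a,b)_5: α=-5, u≡3; β=-3, v≡1 (mod 5); (3|5)=-1, (1|5)=+1; sign (−1)^0·-1^-3·+1^-5 = -1.
(a,b)_11: α=3, u≡9; β=2, v≡2 (mod 11); (9|11)=+1, (2|11)=-1; sign (−1)^0·+1^2·-1^3 = -1.
(a,b)_∞: sgn(-7592585)=−, sgn(2859545)=+, so +1.
(a,b)_37: α=1, u≡33; β=1, v≡24 (mod 37); (33|37)=+1, (24|37)=-1; sign (−1)^0·+1^1·-1^1 = -1.
(a,b)_29: α=4, u≡17; β=3, v≡20 (mod 29); (17|29)=-1, (20|29)=+1; sign (−1)^0·-1^3·+1^4 = -1.
(a,b)_2: α=2, β=0; u≡7, v≡1 (mod 8); ε(u)ε(v)=1·0, αω(v)=2·0, βω(u)=0·0; sum ≡ 0  ⇒  +1.
(a,b)_7: α=7, u≡2; β=4, v≡3 (mod 7); (2|7)=+1, (3|7)=-1; sign (−1)^0·+1^4·-1^7 = -1.
(a,b)_13: α=-3, u≡2; β=-1, v≡8 (mod 13); (2|13)=-1, (8|13)=-1; sign (−1)^0·-1^-1·-1^-3 = +1.
(-7592585, 2859545 / ℚ) ramifies at {5, 7, 11, 29, 37, 41}: a division algebra.

[5, 7, 11, 29, 37, 41]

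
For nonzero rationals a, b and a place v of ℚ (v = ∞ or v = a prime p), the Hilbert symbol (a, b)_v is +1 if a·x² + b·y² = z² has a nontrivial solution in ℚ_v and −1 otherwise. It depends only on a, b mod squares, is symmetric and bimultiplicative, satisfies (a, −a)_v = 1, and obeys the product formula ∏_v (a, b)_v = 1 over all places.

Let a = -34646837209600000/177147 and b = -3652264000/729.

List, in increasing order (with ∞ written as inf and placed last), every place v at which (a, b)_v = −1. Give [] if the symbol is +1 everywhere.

(a, b) ≡ (-1155, -385) mod (ℚ^×)²; places V = {2, 3, 5, 7, 11, ∞}.
(a,b)_7: α=5, u≡3; β=3, v≡1 (mod 7); (3|7)=-1, (1|7)=+1; sign (−1)^1·-1^3·+1^5 = +1.
(a,b)_2: α=12, β=6; u≡5, v≡7 (mod 8); ε(u)ε(v)=0·1, αω(v)=12·0, βω(u)=6·1; sum ≡ 0  ⇒  +1.
(a,b)_∞: sgn(-1155)=−, sgn(-385)=−, so -1.
(a,b)_3: α=-11, u≡2; β=-6, v≡2 (mod 3); (2|3)=-1, (2|3)=-1; sign (−1)^0·-1^-6·-1^-11 = -1.
(a,b)_11: α=5, u≡5; β=3, v≡9 (mod 11); (5|11)=+1, (9|11)=+1; sign (−1)^1·+1^3·+1^5 = -1.
(a,b)_5: α=5, u≡4; β=3, v≡2 (mod 5); (4|5)=+1, (2|5)=-1; sign (−1)^0·+1^3·-1^5 = -1.
Ram(-1155, -385) = {3, 5, 11, ∞}; no ℚ_3-point on the conic.

[3, 5, 11, inf]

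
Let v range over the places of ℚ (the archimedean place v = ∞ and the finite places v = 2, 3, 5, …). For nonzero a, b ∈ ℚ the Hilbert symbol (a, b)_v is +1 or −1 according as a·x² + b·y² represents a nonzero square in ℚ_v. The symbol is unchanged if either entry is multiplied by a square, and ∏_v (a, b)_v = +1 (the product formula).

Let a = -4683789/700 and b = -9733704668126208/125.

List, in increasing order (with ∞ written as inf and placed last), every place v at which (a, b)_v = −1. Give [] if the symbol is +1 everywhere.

Mod squares: a ≡ -30107, b ≡ -115. Check v ∈ {∞, 2, 3, 5, 7, 11, 17, 23}.
v=17: a=17^1·(≡12), b=17^0·(≡13) mod 17; (12|17)=-1, (13|17)=+1; (−1)^{1·0·8}·(-1)^0·(+1)^1 = +1.
v=11: a=11^3·(≡8), b=11^6·(≡8) mod 11; (8|11)=-1, (8|11)=-1; (−1)^{3·6·5}·(-1)^6·(-1)^3 = -1.
v=∞: -30107 < 0 and -115 < 0  ⇒  (a,b)_∞ = -1.
v=7: a=7^-1·(≡1), b=7^2·(≡4) mod 7; (1|7)=+1, (4|7)=+1; (−1)^{-1·2·3}·(+1)^2·(+1)^-1 = +1.
v=5: a=5^-2·(≡2), b=5^-3·(≡2) mod 5; (2|5)=-1, (2|5)=-1; (−1)^{-2·-3·2}·(-1)^-3·(-1)^-2 = -1.
v=23: a=23^1·(≡16), b=23^3·(≡12) mod 23; (16|23)=+1, (12|23)=+1; (−1)^{1·3·11}·(+1)^3·(+1)^1 = -1.
v=2: v_2(a)=-2, v_2(b)=10; units ≡ 5, 5 (mod 8); ε·ε+αω+βω = 0·0+-2·1+10·1 ≡ 0  ⇒  (a,b)_2 = +1.
v=3: a=3^2·(≡1), b=3^2·(≡2) mod 3; (1|3)=+1, (2|3)=-1; (−1)^{2·2·1}·(+1)^2·(-1)^2 = +1.
Ram(-30107, -115) = {5, 11, 23, ∞}; no ℚ_5-point on the conic.

[5, 11, 23, inf]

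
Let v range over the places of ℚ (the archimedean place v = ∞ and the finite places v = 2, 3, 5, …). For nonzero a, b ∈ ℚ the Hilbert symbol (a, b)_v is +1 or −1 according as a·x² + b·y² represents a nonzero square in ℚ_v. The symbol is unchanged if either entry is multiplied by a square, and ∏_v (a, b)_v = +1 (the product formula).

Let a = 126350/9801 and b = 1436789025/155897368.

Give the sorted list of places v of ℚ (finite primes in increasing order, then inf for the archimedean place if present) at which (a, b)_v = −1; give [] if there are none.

[]

(a, b) ≡ (14, 22) mod (ℚ^×)²; places V = {2, 3, 5, 7, 11, 19, ∞}.
(a,b)_11: α=-2, u≡1; β=-7, v≡7 (mod 11); (1|11)=+1, (7|11)=-1; sign (−1)^0·+1^-7·-1^-2 = +1.
(a,b)_∞: sgn(14)=+, sgn(22)=+, so +1.
(a,b)_7: α=1, u≡4; β=2, v≡4 (mod 7); (4|7)=+1, (4|7)=+1; sign (−1)^0·+1^2·+1^1 = +1.
(a,b)_3: α=-4, u≡2; β=2, v≡1 (mod 3); (2|3)=-1, (1|3)=+1; sign (−1)^0·-1^2·+1^-4 = +1.
(a,b)_2: α=1, β=-3; u≡7, v≡3 (mod 8); ε(u)ε(v)=1·1, αω(v)=1·1, βω(u)=-3·0; sum ≡ 0  ⇒  +1.
(a,b)_19: α=2, u≡10; β=4, v≡2 (mod 19); (10|19)=-1, (2|19)=-1; sign (−1)^0·-1^4·-1^2 = +1.
(a,b)_5: α=2, u≡4; β=2, v≡2 (mod 5); (4|5)=+1, (2|5)=-1; sign (−1)^0·+1^2·-1^2 = +1.
Every local symbol is +1, so the conic 14·x² + 22·y² = z² has ℚ_v-points for all v and hence a ℚ-point; (a, b / ℚ) ≅ M_2(ℚ).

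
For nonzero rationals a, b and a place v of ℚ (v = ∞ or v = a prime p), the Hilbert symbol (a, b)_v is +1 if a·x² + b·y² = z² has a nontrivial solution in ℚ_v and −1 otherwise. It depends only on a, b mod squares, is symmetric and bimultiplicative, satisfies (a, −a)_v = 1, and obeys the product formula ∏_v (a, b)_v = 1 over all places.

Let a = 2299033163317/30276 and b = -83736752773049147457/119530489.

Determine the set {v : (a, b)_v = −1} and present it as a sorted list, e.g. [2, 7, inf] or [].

[17, 31, 37, 43]

(a, b) ≡ (37, -838457) mod (ℚ^×)²; places V = {2, 3, 7, 11, 13, 17, 29, 31, 37, 43, ∞}.
(a,b)_17: α=2, u≡12; β=3, v≡2 (mod 17); (12|17)=-1, (2|17)=+1; sign (−1)^0·-1^3·+1^2 = -1.
(a,b)_43: α=2, u≡33; β=3, v≡31 (mod 43); (33|43)=-1, (31|43)=+1; sign (−1)^0·-1^3·+1^2 = -1.
(a,b)_13: α=0, u≡6; β=-2, v≡1 (mod 13); (6|13)=-1, (1|13)=+1; sign (−1)^0·-1^-2·+1^0 = +1.
(a,b)_3: α=-2, u≡1; β=4, v≡1 (mod 3); (1|3)=+1, (1|3)=+1; sign (−1)^0·+1^4·+1^-2 = +1.
(a,b)_11: α=2, u≡1; β=0, v≡7 (mod 11); (1|11)=+1, (7|11)=-1; sign (−1)^0·+1^0·-1^2 = +1.
(a,b)_7: α=0, u≡2; β=4, v≡6 (mod 7); (2|7)=+1, (6|7)=-1; sign (−1)^0·+1^4·-1^0 = +1.
(a,b)_2: α=-2, β=0; u≡5, v≡7 (mod 8); ε(u)ε(v)=0·1, αω(v)=-2·0, βω(u)=0·1; sum ≡ 0  ⇒  +1.
(a,b)_∞: sgn(37)=+, sgn(-838457)=−, so +1.
(a,b)_29: α=-2, u≡15; β=-4, v≡28 (mod 29); (15|29)=-1, (28|29)=+1; sign (−1)^0·-1^-4·+1^-2 = +1.
(a,b)_37: α=1, u≡30; β=1, v≡29 (mod 37); (30|37)=+1, (29|37)=-1; sign (−1)^0·+1^1·-1^1 = -1.
(a,b)_31: α=2, u≡6; β=3, v≡18 (mod 31); (6|31)=-1, (18|31)=+1; sign (−1)^0·-1^3·+1^2 = -1.
(37, -838457 / ℚ) ramifies at {17, 31, 37, 43}: a division algebra.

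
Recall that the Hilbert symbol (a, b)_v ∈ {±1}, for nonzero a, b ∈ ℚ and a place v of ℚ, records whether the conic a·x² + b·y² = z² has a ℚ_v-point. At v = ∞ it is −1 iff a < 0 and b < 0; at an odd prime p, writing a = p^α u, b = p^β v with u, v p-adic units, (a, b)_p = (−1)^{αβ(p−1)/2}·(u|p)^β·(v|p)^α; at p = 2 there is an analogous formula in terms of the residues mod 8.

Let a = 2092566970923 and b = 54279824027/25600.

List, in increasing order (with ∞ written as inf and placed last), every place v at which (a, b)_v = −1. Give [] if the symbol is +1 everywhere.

[2, 3, 11, 13, 37, 41, 43, 47]

Mod squares: a ≡ 826683, b ≡ 848003. Check v ∈ {∞, 2, 3, 5, 11, 13, 23, 37, 41, 43, 47}.
v=41: a=41^1·(≡39), b=41^1·(≡30) mod 41; (39|41)=+1, (30|41)=-1; (−1)^{1·1·20}·(+1)^1·(-1)^1 = -1.
v=∞: 826683 > 0 and 848003 > 0  ⇒  (a,b)_∞ = +1.
v=11: a=11^1·(≡5), b=11^2·(≡8) mod 11; (5|11)=+1, (8|11)=-1; (−1)^{1·2·5}·(+1)^2·(-1)^1 = -1.
v=2: v_2(a)=0, v_2(b)=-10; units ≡ 3, 3 (mod 8); ε·ε+αω+βω = 1·1+0·1+-10·1 ≡ 1  ⇒  (a,b)_2 = -1.
v=37: a=37^2·(≡8), b=37^1·(≡4) mod 37; (8|37)=-1, (4|37)=+1; (−1)^{2·1·18}·(-1)^1·(+1)^2 = -1.
v=43: a=43^2·(≡30), b=43^1·(≡2) mod 43; (30|43)=-1, (2|43)=-1; (−1)^{2·1·21}·(-1)^1·(-1)^2 = -1.
v=13: a=13^1·(≡5), b=13^1·(≡3) mod 13; (5|13)=-1, (3|13)=+1; (−1)^{1·1·6}·(-1)^1·(+1)^1 = -1.
v=5: a=5^0·(≡3), b=5^-2·(≡3) mod 5; (3|5)=-1, (3|5)=-1; (−1)^{0·-2·2}·(-1)^-2·(-1)^0 = +1.
v=47: a=47^1·(≡22), b=47^0·(≡41) mod 47; (22|47)=-1, (41|47)=-1; (−1)^{1·0·23}·(-1)^0·(-1)^1 = -1.
v=3: a=3^1·(≡2), b=3^0·(≡2) mod 3; (2|3)=-1, (2|3)=-1; (−1)^{1·0·1}·(-1)^0·(-1)^1 = -1.
v=23: a=23^0·(≡19), b=23^2·(≡4) mod 23; (19|23)=-1, (4|23)=+1; (−1)^{0·2·11}·(-1)^2·(+1)^0 = +1.
Ram(826683, 848003) = {2, 3, 11, 13, 37, 41, 43, 47}; no ℚ_2-point on the conic.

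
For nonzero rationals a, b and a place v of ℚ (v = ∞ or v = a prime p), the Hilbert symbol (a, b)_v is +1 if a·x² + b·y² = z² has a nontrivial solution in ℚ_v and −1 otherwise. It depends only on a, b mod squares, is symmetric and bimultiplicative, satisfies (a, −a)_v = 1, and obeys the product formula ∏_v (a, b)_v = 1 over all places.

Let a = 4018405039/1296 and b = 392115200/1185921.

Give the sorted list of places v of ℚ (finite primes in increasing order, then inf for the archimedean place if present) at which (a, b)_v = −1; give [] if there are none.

(a, b) ≡ (33209959, 53) mod (ℚ^×)²; places V = {2, 3, 5, 11, 17, 29, 31, 41, 53, ∞}.
(a,b)_17: α=1, u≡3; β=2, v≡13 (mod 17); (3|17)=-1, (13|17)=+1; sign (−1)^0·-1^2·+1^1 = +1.
(a,b)_5: α=0, u≡4; β=2, v≡3 (mod 5); (4|5)=+1, (3|5)=-1; sign (−1)^0·+1^2·-1^0 = +1.
(a,b)_11: α=2, u≡10; β=-4, v≡1 (mod 11); (10|11)=-1, (1|11)=+1; sign (−1)^0·-1^-4·+1^2 = +1.
(a,b)_29: α=1, u≡12; β=0, v≡7 (mod 29); (12|29)=-1, (7|29)=+1; sign (−1)^0·-1^0·+1^1 = +1.
(a,b)_2: α=-4, β=10; u≡7, v≡5 (mod 8); ε(u)ε(v)=1·0, αω(v)=-4·1, βω(u)=10·0; sum ≡ 0  ⇒  +1.
(a,b)_31: α=1, u≡11; β=0, v≡26 (mod 31); (11|31)=-1, (26|31)=-1; sign (−1)^0·-1^0·-1^1 = -1.
(a,b)_3: α=-4, u≡1; β=-4, v≡2 (mod 3); (1|3)=+1, (2|3)=-1; sign (−1)^0·+1^-4·-1^-4 = +1.
(a,b)_41: α=1, u≡26; β=0, v≡27 (mod 41); (26|41)=-1, (27|41)=-1; sign (−1)^0·-1^0·-1^1 = -1.
(a,b)_53: α=1, u≡43; β=1, v≡42 (mod 53); (43|53)=+1, (42|53)=+1; sign (−1)^0·+1^1·+1^1 = +1.
(a,b)_∞: sgn(33209959)=+, sgn(53)=+, so +1.
(33209959, 53 / ℚ) ramifies at {31, 41}: a division algebra.

[31, 41]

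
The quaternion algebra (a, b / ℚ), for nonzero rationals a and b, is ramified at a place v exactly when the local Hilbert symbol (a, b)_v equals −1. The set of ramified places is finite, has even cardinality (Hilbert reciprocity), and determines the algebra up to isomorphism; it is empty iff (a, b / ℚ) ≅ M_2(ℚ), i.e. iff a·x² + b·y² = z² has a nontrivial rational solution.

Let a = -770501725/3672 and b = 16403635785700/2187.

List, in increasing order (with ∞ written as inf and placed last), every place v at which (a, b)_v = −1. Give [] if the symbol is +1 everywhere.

(a, b) ≡ (-121278, 2091) mod (ℚ^×)²; places V = {2, 3, 5, 7, 17, 23, 29, 41, ∞}.
(a,b)_17: α=-1, u≡3; β=1, v≡1 (mod 17); (3|17)=-1, (1|17)=+1; sign (−1)^0·-1^1·+1^-1 = -1.
(a,b)_3: α=-3, u≡2; β=-7, v≡1 (mod 3); (2|3)=-1, (1|3)=+1; sign (−1)^1·-1^-7·+1^-3 = +1.
(a,b)_41: α=1, u≡14; β=1, v≡5 (mod 41); (14|41)=-1, (5|41)=+1; sign (−1)^0·-1^1·+1^1 = -1.
(a,b)_29: α=1, u≡6; β=2, v≡12 (mod 29); (6|29)=+1, (12|29)=-1; sign (−1)^0·+1^2·-1^1 = -1.
(a,b)_∞: sgn(-121278)=−, sgn(2091)=+, so +1.
(a,b)_23: α=2, u≡12; β=4, v≡19 (mod 23); (12|23)=+1, (19|23)=-1; sign (−1)^0·+1^4·-1^2 = +1.
(a,b)_2: α=-3, β=2; u≡1, v≡3 (mod 8); ε(u)ε(v)=0·1, αω(v)=-3·1, βω(u)=2·0; sum ≡ 1  ⇒  -1.
(a,b)_7: α=2, u≡4; β=0, v≡3 (mod 7); (4|7)=+1, (3|7)=-1; sign (−1)^0·+1^0·-1^2 = +1.
(a,b)_5: α=2, u≡3; β=2, v≡4 (mod 5); (3|5)=-1, (4|5)=+1; sign (−1)^0·-1^2·+1^2 = +1.
(-121278, 2091 / ℚ) ramifies at {2, 17, 29, 41}: a division algebra.

[2, 17, 29, 41]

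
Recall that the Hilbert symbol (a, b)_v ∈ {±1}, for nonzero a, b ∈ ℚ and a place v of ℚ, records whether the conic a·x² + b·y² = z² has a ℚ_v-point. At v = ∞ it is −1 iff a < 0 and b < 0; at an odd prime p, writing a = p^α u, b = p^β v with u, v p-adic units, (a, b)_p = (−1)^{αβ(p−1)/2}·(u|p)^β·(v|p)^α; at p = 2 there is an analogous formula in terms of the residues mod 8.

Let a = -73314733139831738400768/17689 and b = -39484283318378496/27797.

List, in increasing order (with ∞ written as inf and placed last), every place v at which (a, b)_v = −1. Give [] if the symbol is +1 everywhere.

[41, inf]

(a, b) ≡ (-1517, -2618) mod (ℚ^×)²; places V = {2, 3, 7, 11, 13, 17, 19, 37, 41, ∞}.
(a,b)_41: α=3, u≡25; β=2, v≡12 (mod 41); (25|41)=+1, (12|41)=-1; sign (−1)^0·+1^2·-1^3 = -1.
(a,b)_∞: sgn(-1517)=−, sgn(-2618)=−, so -1.
(a,b)_19: α=-2, u≡12; β=-2, v≡4 (mod 19); (12|19)=-1, (4|19)=+1; sign (−1)^0·-1^-2·+1^-2 = +1.
(a,b)_17: α=2, u≡8; β=1, v≡15 (mod 17); (8|17)=+1, (15|17)=+1; sign (−1)^0·+1^1·+1^2 = +1.
(a,b)_2: α=16, β=13; u≡3, v≡3 (mod 8); ε(u)ε(v)=1·1, αω(v)=16·1, βω(u)=13·1; sum ≡ 0  ⇒  +1.
(a,b)_13: α=2, u≡4; β=2, v≡5 (mod 13); (4|13)=+1, (5|13)=-1; sign (−1)^0·+1^2·-1^2 = +1.
(a,b)_3: α=8, u≡1; β=6, v≡1 (mod 3); (1|3)=+1, (1|3)=+1; sign (−1)^0·+1^6·+1^8 = +1.
(a,b)_7: α=-2, u≡2; β=-1, v≡2 (mod 7); (2|7)=+1, (2|7)=+1; sign (−1)^0·+1^-1·+1^-2 = +1.
(a,b)_11: α=0, u≡1; β=-1, v≡5 (mod 11); (1|11)=+1, (5|11)=+1; sign (−1)^0·+1^-1·+1^0 = +1.
(a,b)_37: α=3, u≡27; β=2, v≡9 (mod 37); (27|37)=+1, (9|37)=+1; sign (−1)^0·+1^2·+1^3 = +1.
|Ram(-1517, -2618)| = 2, even; anisotropic at {41, ∞}.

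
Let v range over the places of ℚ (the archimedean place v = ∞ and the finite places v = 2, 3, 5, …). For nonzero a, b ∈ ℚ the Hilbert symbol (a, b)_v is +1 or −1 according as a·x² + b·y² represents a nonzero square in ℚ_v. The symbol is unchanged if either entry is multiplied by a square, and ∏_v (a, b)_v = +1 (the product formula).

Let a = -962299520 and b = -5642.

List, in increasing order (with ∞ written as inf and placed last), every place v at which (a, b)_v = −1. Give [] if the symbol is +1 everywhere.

(a, b) ≡ (-88970, -5642) mod (ℚ^×)²; places V = {2, 5, 7, 13, 31, 41, ∞}.
(a,b)_5: α=1, u≡1; β=0, v≡3 (mod 5); (1|5)=+1, (3|5)=-1; sign (−1)^0·+1^0·-1^1 = -1.
(a,b)_7: α=1, u≡2; β=1, v≡6 (mod 7); (2|7)=+1, (6|7)=-1; sign (−1)^1·+1^1·-1^1 = +1.
(a,b)_31: α=1, u≡23; β=1, v≡4 (mod 31); (23|31)=-1, (4|31)=+1; sign (−1)^1·-1^1·+1^1 = +1.
(a,b)_∞: sgn(-88970)=−, sgn(-5642)=−, so -1.
(a,b)_41: α=1, u≡17; β=0, v≡16 (mod 41); (17|41)=-1, (16|41)=+1; sign (−1)^0·-1^0·+1^1 = +1.
(a,b)_2: α=7, β=1; u≡3, v≡3 (mod 8); ε(u)ε(v)=1·1, αω(v)=7·1, βω(u)=1·1; sum ≡ 1  ⇒  -1.
(a,b)_13: α=2, u≡11; β=1, v≡8 (mod 13); (11|13)=-1, (8|13)=-1; sign (−1)^0·-1^1·-1^2 = -1.
Ram(-88970, -5642) = {2, 5, 13, ∞}; no ℚ_2-point on the conic.

[2, 5, 13, inf]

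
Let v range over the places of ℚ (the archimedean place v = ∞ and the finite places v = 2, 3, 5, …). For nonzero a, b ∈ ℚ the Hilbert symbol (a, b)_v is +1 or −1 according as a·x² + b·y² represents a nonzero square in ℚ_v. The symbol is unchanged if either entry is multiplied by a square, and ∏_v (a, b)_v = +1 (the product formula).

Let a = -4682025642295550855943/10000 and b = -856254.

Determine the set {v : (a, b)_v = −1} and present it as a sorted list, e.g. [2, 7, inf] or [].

[7, 29, 37, inf]

(a, b) ≡ (-428127, -856254) mod (ℚ^×)²; places V = {2, 3, 5, 7, 13, 17, 19, 29, 37, ∞}.
(a,b)_3: α=5, u≡1; β=1, v≡2 (mod 3); (1|3)=+1, (2|3)=-1; sign (−1)^1·+1^1·-1^5 = +1.
(a,b)_∞: sgn(-428127)=−, sgn(-856254)=−, so -1.
(a,b)_17: α=2, u≡16; β=0, v≡2 (mod 17); (16|17)=+1, (2|17)=+1; sign (−1)^0·+1^0·+1^2 = +1.
(a,b)_19: α=1, u≡1; β=1, v≡2 (mod 19); (1|19)=+1, (2|19)=-1; sign (−1)^1·+1^1·-1^1 = +1.
(a,b)_37: α=3, u≡21; β=1, v≡20 (mod 37); (21|37)=+1, (20|37)=-1; sign (−1)^0·+1^1·-1^3 = -1.
(a,b)_2: α=-4, β=1; u≡1, v≡1 (mod 8); ε(u)ε(v)=0·0, αω(v)=-4·0, βω(u)=1·0; sum ≡ 0  ⇒  +1.
(a,b)_5: α=-4, u≡2; β=0, v≡1 (mod 5); (2|5)=-1, (1|5)=+1; sign (−1)^0·-1^0·+1^-4 = +1.
(a,b)_7: α=5, u≡5; β=1, v≡3 (mod 7); (5|7)=-1, (3|7)=-1; sign (−1)^1·-1^1·-1^5 = -1.
(a,b)_13: α=2, u≡7; β=0, v≡4 (mod 13); (7|13)=-1, (4|13)=+1; sign (−1)^0·-1^0·+1^2 = +1.
(a,b)_29: α=3, u≡26; β=1, v≡25 (mod 29); (26|29)=-1, (25|29)=+1; sign (−1)^0·-1^1·+1^3 = -1.
Ram(-428127, -856254) = {7, 29, 37, ∞}; no ℚ_7-point on the conic.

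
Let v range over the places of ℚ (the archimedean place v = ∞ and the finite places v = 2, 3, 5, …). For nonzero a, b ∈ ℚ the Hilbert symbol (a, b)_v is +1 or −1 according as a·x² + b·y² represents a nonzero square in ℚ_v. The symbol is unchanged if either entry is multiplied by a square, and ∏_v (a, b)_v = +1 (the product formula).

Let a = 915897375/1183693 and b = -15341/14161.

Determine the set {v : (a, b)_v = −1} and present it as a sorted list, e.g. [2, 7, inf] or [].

(a, b) ≡ (46835, -29) mod (ℚ^×)²; places V = {2, 3, 5, 7, 17, 19, 23, 29, ∞}.
(a,b)_7: α=-4, u≡5; β=-2, v≡5 (mod 7); (5|7)=-1, (5|7)=-1; sign (−1)^0·-1^-2·-1^-4 = +1.
(a,b)_17: α=-1, u≡16; β=-2, v≡12 (mod 17); (16|17)=+1, (12|17)=-1; sign (−1)^0·+1^-2·-1^-1 = -1.
(a,b)_29: α=-1, u≡23; β=1, v≡25 (mod 29); (23|29)=+1, (25|29)=+1; sign (−1)^0·+1^1·+1^-1 = +1.
(a,b)_5: α=3, u≡3; β=0, v≡4 (mod 5); (3|5)=-1, (4|5)=+1; sign (−1)^0·-1^0·+1^3 = +1.
(a,b)_∞: sgn(46835)=+, sgn(-29)=−, so +1.
(a,b)_2: α=0, β=0; u≡3, v≡3 (mod 8); ε(u)ε(v)=1·1, αω(v)=0·1, βω(u)=0·1; sum ≡ 1  ⇒  -1.
(a,b)_3: α=6, u≡2; β=0, v≡1 (mod 3); (2|3)=-1, (1|3)=+1; sign (−1)^0·-1^0·+1^6 = +1.
(a,b)_23: α=2, u≡21; β=2, v≡14 (mod 23); (21|23)=-1, (14|23)=-1; sign (−1)^0·-1^2·-1^2 = +1.
(a,b)_19: α=1, u≡14; β=0, v≡5 (mod 19); (14|19)=-1, (5|19)=+1; sign (−1)^0·-1^0·+1^1 = +1.
(46835, -29 / ℚ) ramifies at {2, 17}: a division algebra.

[2, 17]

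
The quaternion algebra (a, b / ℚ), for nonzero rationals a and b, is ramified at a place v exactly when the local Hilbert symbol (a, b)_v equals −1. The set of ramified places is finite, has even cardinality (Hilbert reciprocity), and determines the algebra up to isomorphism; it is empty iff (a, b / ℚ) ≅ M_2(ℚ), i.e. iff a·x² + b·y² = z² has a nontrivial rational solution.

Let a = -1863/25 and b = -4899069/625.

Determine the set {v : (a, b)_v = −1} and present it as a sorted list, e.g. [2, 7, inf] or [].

[7, inf]

(a, b) ≡ (-23, -21) mod (ℚ^×)²; places V = {2, 3, 5, 7, 23, ∞}.
(a,b)_3: α=4, u≡1; β=3, v≡2 (mod 3); (1|3)=+1, (2|3)=-1; sign (−1)^0·+1^3·-1^4 = +1.
(a,b)_∞: sgn(-23)=−, sgn(-21)=−, so -1.
(a,b)_5: α=-2, u≡2; β=-4, v≡1 (mod 5); (2|5)=-1, (1|5)=+1; sign (−1)^0·-1^-4·+1^-2 = +1.
(a,b)_23: α=1, u≡17; β=2, v≡2 (mod 23); (17|23)=-1, (2|23)=+1; sign (−1)^0·-1^2·+1^1 = +1.
(a,b)_2: α=0, β=0; u≡1, v≡3 (mod 8); ε(u)ε(v)=0·1, αω(v)=0·1, βω(u)=0·0; sum ≡ 0  ⇒  +1.
(a,b)_7: α=0, u≡5; β=3, v≡2 (mod 7); (5|7)=-1, (2|7)=+1; sign (−1)^0·-1^3·+1^0 = -1.
|Ram(-23, -21)| = 2, even; anisotropic at {7, ∞}.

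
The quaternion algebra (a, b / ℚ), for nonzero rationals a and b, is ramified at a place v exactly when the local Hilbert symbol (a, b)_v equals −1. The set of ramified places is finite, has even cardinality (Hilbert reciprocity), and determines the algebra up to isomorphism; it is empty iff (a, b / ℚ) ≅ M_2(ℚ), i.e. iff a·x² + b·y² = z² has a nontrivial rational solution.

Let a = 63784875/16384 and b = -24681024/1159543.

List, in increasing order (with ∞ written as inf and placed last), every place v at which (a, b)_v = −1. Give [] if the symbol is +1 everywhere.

(a, b) ≡ (1155, -7) mod (ℚ^×)²; places V = {2, 3, 5, 7, 11, 23, 37, 47, ∞}.
(a,b)_5: α=3, u≡1; β=0, v≡2 (mod 5); (1|5)=+1, (2|5)=-1; sign (−1)^0·+1^0·-1^3 = -1.
(a,b)_2: α=-14, β=6; u≡3, v≡1 (mod 8); ε(u)ε(v)=1·0, αω(v)=-14·0, βω(u)=6·1; sum ≡ 0  ⇒  +1.
(a,b)_7: α=1, u≡2; β=-1, v≡3 (mod 7); (2|7)=+1, (3|7)=-1; sign (−1)^1·+1^-1·-1^1 = +1.
(a,b)_37: α=0, u≡13; β=-2, v≡25 (mod 37); (13|37)=-1, (25|37)=+1; sign (−1)^0·-1^-2·+1^0 = +1.
(a,b)_47: α=2, u≡9; β=0, v≡30 (mod 47); (9|47)=+1, (30|47)=-1; sign (−1)^0·+1^0·-1^2 = +1.
(a,b)_23: α=0, u≡7; β=2, v≡6 (mod 23); (7|23)=-1, (6|23)=+1; sign (−1)^0·-1^2·+1^0 = +1.
(a,b)_∞: sgn(1155)=+, sgn(-7)=−, so +1.
(a,b)_3: α=1, u≡1; β=6, v≡2 (mod 3); (1|3)=+1, (2|3)=-1; sign (−1)^0·+1^6·-1^1 = -1.
(a,b)_11: α=1, u≡6; β=-2, v≡3 (mod 11); (6|11)=-1, (3|11)=+1; sign (−1)^0·-1^-2·+1^1 = +1.
Ram(1155, -7) = {3, 5}; no ℚ_3-point on the conic.

[3, 5]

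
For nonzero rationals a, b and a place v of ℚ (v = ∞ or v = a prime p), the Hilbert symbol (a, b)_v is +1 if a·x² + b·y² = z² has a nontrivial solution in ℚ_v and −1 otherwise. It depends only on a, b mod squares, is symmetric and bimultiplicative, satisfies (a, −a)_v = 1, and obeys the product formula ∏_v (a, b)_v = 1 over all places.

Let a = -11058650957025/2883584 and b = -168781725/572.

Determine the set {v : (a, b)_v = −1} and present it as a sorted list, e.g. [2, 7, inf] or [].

[7, 11, 13, inf]

Mod squares: a ≡ -11, b ≡ -3003. Check v ∈ {∞, 2, 3, 5, 7, 11, 13, 17, 23}.
v=3: a=3^10·(≡1), b=3^9·(≡1) mod 3; (1|3)=+1, (1|3)=+1; (−1)^{10·9·1}·(+1)^9·(+1)^10 = +1.
v=∞: -11 < 0 and -3003 < 0  ⇒  (a,b)_∞ = -1.
v=11: a=11^-1·(≡7), b=11^-1·(≡8) mod 11; (7|11)=-1, (8|11)=-1; (−1)^{-1·-1·5}·(-1)^-1·(-1)^-1 = -1.
v=23: a=23^2·(≡4), b=23^0·(≡22) mod 23; (4|23)=+1, (22|23)=-1; (−1)^{2·0·11}·(+1)^0·(-1)^2 = +1.
v=5: a=5^2·(≡1), b=5^2·(≡3) mod 5; (1|5)=+1, (3|5)=-1; (−1)^{2·2·2}·(+1)^2·(-1)^2 = +1.
v=13: a=13^0·(≡2), b=13^-1·(≡1) mod 13; (2|13)=-1, (1|13)=+1; (−1)^{0·-1·6}·(-1)^-1·(+1)^0 = -1.
v=17: a=17^2·(≡12), b=17^0·(≡5) mod 17; (12|17)=-1, (5|17)=-1; (−1)^{2·0·8}·(-1)^0·(-1)^2 = +1.
v=7: a=7^2·(≡3), b=7^3·(≡5) mod 7; (3|7)=-1, (5|7)=-1; (−1)^{2·3·3}·(-1)^3·(-1)^2 = -1.
v=2: v_2(a)=-18, v_2(b)=-2; units ≡ 5, 5 (mod 8); ε·ε+αω+βω = 0·0+-18·1+-2·1 ≡ 0  ⇒  (a,b)_2 = +1.
Ram(-11, -3003) = {7, 11, 13, ∞}; no ℚ_7-point on the conic.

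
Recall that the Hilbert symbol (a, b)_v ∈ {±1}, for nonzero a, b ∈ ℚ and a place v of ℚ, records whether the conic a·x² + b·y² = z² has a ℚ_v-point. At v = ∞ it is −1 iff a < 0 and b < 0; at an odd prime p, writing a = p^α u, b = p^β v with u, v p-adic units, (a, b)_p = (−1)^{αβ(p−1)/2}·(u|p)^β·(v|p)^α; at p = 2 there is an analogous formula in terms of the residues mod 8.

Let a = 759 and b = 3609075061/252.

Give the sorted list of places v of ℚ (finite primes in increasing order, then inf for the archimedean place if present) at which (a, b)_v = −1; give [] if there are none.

[2, 7, 11, 17, 19, 23]

(a, b) ≡ (759, 52003) mod (ℚ^×)²; places V = {2, 3, 7, 11, 17, 19, 23, 41, ∞}.
(a,b)_17: α=0, u≡11; β=3, v≡8 (mod 17); (11|17)=-1, (8|17)=+1; sign (−1)^0·-1^3·+1^0 = -1.
(a,b)_19: α=0, u≡18; β=1, v≡7 (mod 19); (18|19)=-1, (7|19)=+1; sign (−1)^0·-1^1·+1^0 = -1.
(a,b)_41: α=0, u≡21; β=2, v≡30 (mod 41); (21|41)=+1, (30|41)=-1; sign (−1)^0·+1^2·-1^0 = +1.
(a,b)_2: α=0, β=-2; u≡7, v≡3 (mod 8); ε(u)ε(v)=1·1, αω(v)=0·1, βω(u)=-2·0; sum ≡ 1  ⇒  -1.
(a,b)_23: α=1, u≡10; β=1, v≡20 (mod 23); (10|23)=-1, (20|23)=-1; sign (−1)^1·-1^1·-1^1 = -1.
(a,b)_∞: sgn(759)=+, sgn(52003)=+, so +1.
(a,b)_3: α=1, u≡1; β=-2, v≡1 (mod 3); (1|3)=+1, (1|3)=+1; sign (−1)^0·+1^-2·+1^1 = +1.
(a,b)_11: α=1, u≡3; β=0, v≡2 (mod 11); (3|11)=+1, (2|11)=-1; sign (−1)^0·+1^0·-1^1 = -1.
(a,b)_7: α=0, u≡3; β=-1, v≡4 (mod 7); (3|7)=-1, (4|7)=+1; sign (−1)^0·-1^-1·+1^0 = -1.
(759, 52003 / ℚ) ramifies at {2, 7, 11, 17, 19, 23}: a division algebra.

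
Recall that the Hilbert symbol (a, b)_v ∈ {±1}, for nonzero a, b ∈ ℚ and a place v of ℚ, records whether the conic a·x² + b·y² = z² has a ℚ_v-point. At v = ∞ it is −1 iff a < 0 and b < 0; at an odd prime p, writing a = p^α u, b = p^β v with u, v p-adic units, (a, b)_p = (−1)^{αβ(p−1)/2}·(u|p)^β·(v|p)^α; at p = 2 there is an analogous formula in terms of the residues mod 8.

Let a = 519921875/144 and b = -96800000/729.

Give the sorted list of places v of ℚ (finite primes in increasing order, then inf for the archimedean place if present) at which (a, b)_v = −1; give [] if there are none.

[2, 11]

Mod squares: a ≡ 11, b ≡ -5. Check v ∈ {∞, 2, 3, 5, 11}.
v=∞: 11 > 0 and -5 < 0  ⇒  (a,b)_∞ = +1.
v=11: a=11^3·(≡4), b=11^2·(≡10) mod 11; (4|11)=+1, (10|11)=-1; (−1)^{3·2·5}·(+1)^2·(-1)^3 = -1.
v=3: a=3^-2·(≡2), b=3^-6·(≡1) mod 3; (2|3)=-1, (1|3)=+1; (−1)^{-2·-6·1}·(-1)^-6·(+1)^-2 = +1.
v=2: v_2(a)=-4, v_2(b)=8; units ≡ 3, 3 (mod 8); ε·ε+αω+βω = 1·1+-4·1+8·1 ≡ 1  ⇒  (a,b)_2 = -1.
v=5: a=5^8·(≡4), b=5^5·(≡1) mod 5; (4|5)=+1, (1|5)=+1; (−1)^{8·5·2}·(+1)^5·(+1)^8 = +1.
Ram(11, -5) = {2, 11}; no ℚ_2-point on the conic.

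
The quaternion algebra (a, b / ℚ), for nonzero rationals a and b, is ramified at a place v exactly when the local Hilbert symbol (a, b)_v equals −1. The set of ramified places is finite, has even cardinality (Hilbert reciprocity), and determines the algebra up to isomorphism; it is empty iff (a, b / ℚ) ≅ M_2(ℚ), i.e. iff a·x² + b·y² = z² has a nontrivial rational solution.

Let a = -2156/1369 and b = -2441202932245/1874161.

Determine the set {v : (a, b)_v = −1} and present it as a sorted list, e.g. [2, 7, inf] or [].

(a, b) ≡ (-11, -69445) mod (ℚ^×)²; places V = {2, 5, 7, 11, 17, 19, 37, 43, ∞}.
(a,b)_43: α=0, u≡7; β=1, v≡29 (mod 43); (7|43)=-1, (29|43)=-1; sign (−1)^0·-1^1·-1^0 = -1.
(a,b)_37: α=-2, u≡27; β=-4, v≡28 (mod 37); (27|37)=+1, (28|37)=+1; sign (−1)^0·+1^-4·+1^-2 = +1.
(a,b)_7: α=2, u≡3; β=4, v≡4 (mod 7); (3|7)=-1, (4|7)=+1; sign (−1)^0·-1^4·+1^2 = +1.
(a,b)_11: α=1, u≡7; β=4, v≡9 (mod 11); (7|11)=-1, (9|11)=+1; sign (−1)^0·-1^4·+1^1 = +1.
(a,b)_17: α=0, u≡6; β=1, v≡3 (mod 17); (6|17)=-1, (3|17)=-1; sign (−1)^0·-1^1·-1^0 = -1.
(a,b)_5: α=0, u≡1; β=1, v≡1 (mod 5); (1|5)=+1, (1|5)=+1; sign (−1)^0·+1^1·+1^0 = +1.
(a,b)_2: α=2, β=0; u≡5, v≡3 (mod 8); ε(u)ε(v)=0·1, αω(v)=2·1, βω(u)=0·1; sum ≡ 0  ⇒  +1.
(a,b)_19: α=0, u≡10; β=1, v≡12 (mod 19); (10|19)=-1, (12|19)=-1; sign (−1)^0·-1^1·-1^0 = -1.
(a,b)_∞: sgn(-11)=−, sgn(-69445)=−, so -1.
Ram(-11, -69445) = {17, 19, 43, ∞}; no ℚ_17-point on the conic.

[17, 19, 43, inf]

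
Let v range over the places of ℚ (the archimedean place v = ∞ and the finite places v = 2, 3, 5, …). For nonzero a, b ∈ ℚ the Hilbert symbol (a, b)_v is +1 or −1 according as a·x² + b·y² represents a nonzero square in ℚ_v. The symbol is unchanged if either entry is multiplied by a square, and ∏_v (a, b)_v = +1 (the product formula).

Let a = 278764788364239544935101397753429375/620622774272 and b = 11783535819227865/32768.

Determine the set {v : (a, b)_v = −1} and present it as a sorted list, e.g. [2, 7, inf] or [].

(a, b) ≡ (9614, 9570) mod (ℚ^×)²; places V = {2, 3, 5, 7, 11, 17, 19, 23, 29, ∞}.
(a,b)_17: α=-2, u≡9; β=0, v≡8 (mod 17); (9|17)=+1, (8|17)=+1; sign (−1)^0·+1^0·+1^-2 = +1.
(a,b)_29: α=2, u≡14; β=1, v≡15 (mod 29); (14|29)=-1, (15|29)=-1; sign (−1)^0·-1^1·-1^2 = -1.
(a,b)_7: α=0, u≡6; β=2, v≡4 (mod 7); (6|7)=-1, (4|7)=+1; sign (−1)^0·-1^2·+1^0 = +1.
(a,b)_2: α=-31, β=-15; u≡7, v≡1 (mod 8); ε(u)ε(v)=1·0, αω(v)=-31·0, βω(u)=-15·0; sum ≡ 0  ⇒  +1.
(a,b)_5: α=4, u≡1; β=1, v≡1 (mod 5); (1|5)=+1, (1|5)=+1; sign (−1)^0·+1^1·+1^4 = +1.
(a,b)_∞: sgn(9614)=+, sgn(9570)=+, so +1.
(a,b)_19: α=11, u≡12; β=4, v≡15 (mod 19); (12|19)=-1, (15|19)=-1; sign (−1)^0·-1^4·-1^11 = -1.
(a,b)_11: α=3, u≡1; β=1, v≡3 (mod 11); (1|11)=+1, (3|11)=+1; sign (−1)^1·+1^1·+1^3 = -1.
(a,b)_3: α=12, u≡2; β=7, v≡1 (mod 3); (2|3)=-1, (1|3)=+1; sign (−1)^0·-1^7·+1^12 = -1.
(a,b)_23: α=5, u≡6; β=2, v≡9 (mod 23); (6|23)=+1, (9|23)=+1; sign (−1)^0·+1^2·+1^5 = +1.
Ram(9614, 9570) = {3, 11, 19, 29}; no ℚ_3-point on the conic.

[3, 11, 19, 29]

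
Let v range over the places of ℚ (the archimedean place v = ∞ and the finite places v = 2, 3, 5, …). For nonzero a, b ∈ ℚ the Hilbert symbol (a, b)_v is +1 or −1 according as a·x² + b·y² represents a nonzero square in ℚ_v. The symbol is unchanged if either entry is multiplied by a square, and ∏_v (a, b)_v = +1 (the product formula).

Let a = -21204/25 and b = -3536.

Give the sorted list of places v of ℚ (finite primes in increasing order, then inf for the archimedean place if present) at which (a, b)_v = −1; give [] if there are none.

[2, 17, 31, inf]

Mod squares: a ≡ -589, b ≡ -221. Check v ∈ {∞, 2, 3, 5, 13, 17, 19, 31}.
v=31: a=31^1·(≡21), b=31^0·(≡29) mod 31; (21|31)=-1, (29|31)=-1; (−1)^{1·0·15}·(-1)^0·(-1)^1 = -1.
v=17: a=17^0·(≡10), b=17^1·(≡13) mod 17; (10|17)=-1, (13|17)=+1; (−1)^{0·1·8}·(-1)^1·(+1)^0 = -1.
v=∞: -589 < 0 and -221 < 0  ⇒  (a,b)_∞ = -1.
v=5: a=5^-2·(≡1), b=5^0·(≡4) mod 5; (1|5)=+1, (4|5)=+1; (−1)^{-2·0·2}·(+1)^0·(+1)^-2 = +1.
v=19: a=19^1·(≡4), b=19^0·(≡17) mod 19; (4|19)=+1, (17|19)=+1; (−1)^{1·0·9}·(+1)^0·(+1)^1 = +1.
v=2: v_2(a)=2, v_2(b)=4; units ≡ 3, 3 (mod 8); ε·ε+αω+βω = 1·1+2·1+4·1 ≡ 1  ⇒  (a,b)_2 = -1.
v=3: a=3^2·(≡2), b=3^0·(≡1) mod 3; (2|3)=-1, (1|3)=+1; (−1)^{2·0·1}·(-1)^0·(+1)^2 = +1.
v=13: a=13^0·(≡1), b=13^1·(≡1) mod 13; (1|13)=+1, (1|13)=+1; (−1)^{0·1·6}·(+1)^1·(+1)^0 = +1.
|Ram(-589, -221)| = 4, even; anisotropic at {2, 17, 31, ∞}.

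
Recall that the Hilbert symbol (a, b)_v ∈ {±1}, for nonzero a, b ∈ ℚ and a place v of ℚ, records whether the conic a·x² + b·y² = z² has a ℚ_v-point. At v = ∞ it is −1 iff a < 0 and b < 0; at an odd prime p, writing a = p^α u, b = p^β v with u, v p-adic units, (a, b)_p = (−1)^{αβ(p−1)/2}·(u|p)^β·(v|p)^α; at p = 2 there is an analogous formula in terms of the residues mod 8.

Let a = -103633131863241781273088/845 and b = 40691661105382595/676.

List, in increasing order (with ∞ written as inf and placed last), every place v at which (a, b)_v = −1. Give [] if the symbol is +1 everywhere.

Mod squares: a ≡ -10, b ≡ 124355. Check v ∈ {∞, 2, 5, 7, 11, 13, 17, 19, 23}.
v=13: a=13^-2·(≡12), b=13^-2·(≡12) mod 13; (12|13)=+1, (12|13)=+1; (−1)^{-2·-2·6}·(+1)^-2·(+1)^-2 = +1.
v=23: a=23^2·(≡2), b=23^2·(≡11) mod 23; (2|23)=+1, (11|23)=-1; (−1)^{2·2·11}·(+1)^2·(-1)^2 = +1.
v=5: a=5^-1·(≡3), b=5^1·(≡4) mod 5; (3|5)=-1, (4|5)=+1; (−1)^{-1·1·2}·(-1)^1·(+1)^-1 = -1.
v=19: a=19^4·(≡1), b=19^3·(≡4) mod 19; (1|19)=+1, (4|19)=+1; (−1)^{4·3·9}·(+1)^3·(+1)^4 = +1.
v=∞: -10 < 0 and 124355 > 0  ⇒  (a,b)_∞ = +1.
v=17: a=17^4·(≡11), b=17^3·(≡6) mod 17; (11|17)=-1, (6|17)=-1; (−1)^{4·3·8}·(-1)^3·(-1)^4 = -1.
v=11: a=11^4·(≡5), b=11^3·(≡7) mod 11; (5|11)=+1, (7|11)=-1; (−1)^{4·3·5}·(+1)^3·(-1)^4 = +1.
v=7: a=7^4·(≡1), b=7^3·(≡5) mod 7; (1|7)=+1, (5|7)=-1; (−1)^{4·3·3}·(+1)^3·(-1)^4 = +1.
v=2: v_2(a)=9, v_2(b)=-2; units ≡ 3, 3 (mod 8); ε·ε+αω+βω = 1·1+9·1+-2·1 ≡ 0  ⇒  (a,b)_2 = +1.
(-10, 124355 / ℚ) ramifies at {5, 17}: a division algebra.

[5, 17]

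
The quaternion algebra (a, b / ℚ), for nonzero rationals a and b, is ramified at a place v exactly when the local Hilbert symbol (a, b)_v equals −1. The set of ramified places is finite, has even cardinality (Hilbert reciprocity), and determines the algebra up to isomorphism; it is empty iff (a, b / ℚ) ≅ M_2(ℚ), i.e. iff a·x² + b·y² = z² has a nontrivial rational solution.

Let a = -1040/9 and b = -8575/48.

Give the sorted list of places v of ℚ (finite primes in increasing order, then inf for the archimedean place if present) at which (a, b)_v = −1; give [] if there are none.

[2, 7, 13, inf]

(a, b) ≡ (-65, -21) mod (ℚ^×)²; places V = {2, 3, 5, 7, 13, ∞}.
(a,b)_3: α=-2, u≡1; β=-1, v≡2 (mod 3); (1|3)=+1, (2|3)=-1; sign (−1)^0·+1^-1·-1^-2 = +1.
(a,b)_13: α=1, u≡7; β=0, v≡2 (mod 13); (7|13)=-1, (2|13)=-1; sign (−1)^0·-1^0·-1^1 = -1.
(a,b)_2: α=4, β=-4; u≡7, v≡3 (mod 8); ε(u)ε(v)=1·1, αω(v)=4·1, βω(u)=-4·0; sum ≡ 1  ⇒  -1.
(a,b)_5: α=1, u≡3; β=2, v≡4 (mod 5); (3|5)=-1, (4|5)=+1; sign (−1)^0·-1^2·+1^1 = +1.
(a,b)_7: α=0, u≡5; β=3, v≡4 (mod 7); (5|7)=-1, (4|7)=+1; sign (−1)^0·-1^3·+1^0 = -1.
(a,b)_∞: sgn(-65)=−, sgn(-21)=−, so -1.
(-65, -21 / ℚ) ramifies at {2, 7, 13, ∞}: a division algebra.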